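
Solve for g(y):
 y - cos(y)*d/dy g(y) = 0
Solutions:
 g(y) = C1 + Integral(y/cos(y), y)


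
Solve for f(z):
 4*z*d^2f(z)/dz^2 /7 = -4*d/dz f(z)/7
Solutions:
 f(z) = C1 + C2*log(z)


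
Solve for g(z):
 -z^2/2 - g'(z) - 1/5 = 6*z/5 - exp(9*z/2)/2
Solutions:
 g(z) = C1 - z^3/6 - 3*z^2/5 - z/5 + exp(9*z/2)/9


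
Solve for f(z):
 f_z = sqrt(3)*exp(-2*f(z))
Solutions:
 f(z) = log(-sqrt(C1 + 2*sqrt(3)*z))
 f(z) = log(C1 + 2*sqrt(3)*z)/2


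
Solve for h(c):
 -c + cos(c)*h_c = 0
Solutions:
 h(c) = C1 + Integral(c/cos(c), c)


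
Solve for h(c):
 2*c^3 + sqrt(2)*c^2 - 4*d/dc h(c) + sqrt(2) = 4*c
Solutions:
 h(c) = C1 + c^4/8 + sqrt(2)*c^3/12 - c^2/2 + sqrt(2)*c/4


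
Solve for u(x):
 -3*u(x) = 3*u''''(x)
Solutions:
 u(x) = (C1*sin(sqrt(2)*x/2) + C2*cos(sqrt(2)*x/2))*exp(-sqrt(2)*x/2) + (C3*sin(sqrt(2)*x/2) + C4*cos(sqrt(2)*x/2))*exp(sqrt(2)*x/2)


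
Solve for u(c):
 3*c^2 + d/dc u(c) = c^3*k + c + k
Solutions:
 u(c) = C1 + c^4*k/4 - c^3 + c^2/2 + c*k


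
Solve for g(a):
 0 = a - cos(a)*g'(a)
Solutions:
 g(a) = C1 + Integral(a/cos(a), a)


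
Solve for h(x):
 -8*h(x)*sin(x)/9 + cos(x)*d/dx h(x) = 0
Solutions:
 h(x) = C1/cos(x)^(8/9)


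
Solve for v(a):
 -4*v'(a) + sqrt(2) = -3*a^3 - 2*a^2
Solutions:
 v(a) = C1 + 3*a^4/16 + a^3/6 + sqrt(2)*a/4


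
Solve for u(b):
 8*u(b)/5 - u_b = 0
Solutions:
 u(b) = C1*exp(8*b/5)


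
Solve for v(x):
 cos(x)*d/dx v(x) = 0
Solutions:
 v(x) = C1


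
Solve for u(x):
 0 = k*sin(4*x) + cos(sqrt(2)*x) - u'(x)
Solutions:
 u(x) = C1 - k*cos(4*x)/4 + sqrt(2)*sin(sqrt(2)*x)/2


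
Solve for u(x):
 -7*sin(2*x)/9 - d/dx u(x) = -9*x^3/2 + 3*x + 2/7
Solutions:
 u(x) = C1 + 9*x^4/8 - 3*x^2/2 - 2*x/7 + 7*cos(2*x)/18


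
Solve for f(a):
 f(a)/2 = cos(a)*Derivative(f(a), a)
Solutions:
 f(a) = C1*(sin(a) + 1)^(1/4)/(sin(a) - 1)^(1/4)


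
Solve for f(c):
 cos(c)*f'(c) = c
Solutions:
 f(c) = C1 + Integral(c/cos(c), c)


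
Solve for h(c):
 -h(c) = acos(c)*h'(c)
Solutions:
 h(c) = C1*exp(-Integral(1/acos(c), c))


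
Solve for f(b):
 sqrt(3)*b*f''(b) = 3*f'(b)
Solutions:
 f(b) = C1 + C2*b^(1 + sqrt(3))


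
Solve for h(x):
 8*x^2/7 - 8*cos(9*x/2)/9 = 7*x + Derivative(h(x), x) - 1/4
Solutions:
 h(x) = C1 + 8*x^3/21 - 7*x^2/2 + x/4 - 16*sin(9*x/2)/81


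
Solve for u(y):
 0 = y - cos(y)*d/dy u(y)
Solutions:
 u(y) = C1 + Integral(y/cos(y), y)


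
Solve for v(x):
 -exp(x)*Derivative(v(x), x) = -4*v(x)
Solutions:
 v(x) = C1*exp(-4*exp(-x))


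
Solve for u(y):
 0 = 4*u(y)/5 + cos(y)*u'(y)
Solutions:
 u(y) = C1*(sin(y) - 1)^(2/5)/(sin(y) + 1)^(2/5)


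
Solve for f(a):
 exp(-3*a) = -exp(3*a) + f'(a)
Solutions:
 f(a) = C1 + 2*sinh(3*a)/3


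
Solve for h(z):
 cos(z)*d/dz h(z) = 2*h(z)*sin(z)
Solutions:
 h(z) = C1/cos(z)^2


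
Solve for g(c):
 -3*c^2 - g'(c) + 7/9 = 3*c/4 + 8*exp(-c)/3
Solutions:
 g(c) = C1 - c^3 - 3*c^2/8 + 7*c/9 + 8*exp(-c)/3


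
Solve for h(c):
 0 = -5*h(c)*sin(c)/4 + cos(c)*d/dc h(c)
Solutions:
 h(c) = C1/cos(c)^(5/4)


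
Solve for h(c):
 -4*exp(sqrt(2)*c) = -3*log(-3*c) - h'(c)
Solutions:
 h(c) = C1 - 3*c*log(-c) + 3*c*(1 - log(3)) + 2*sqrt(2)*exp(sqrt(2)*c)


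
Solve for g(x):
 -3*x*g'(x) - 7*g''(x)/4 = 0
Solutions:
 g(x) = C1 + C2*erf(sqrt(42)*x/7)


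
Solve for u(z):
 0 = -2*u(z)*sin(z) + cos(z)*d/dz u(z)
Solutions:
 u(z) = C1/cos(z)^2


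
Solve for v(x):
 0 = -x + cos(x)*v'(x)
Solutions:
 v(x) = C1 + Integral(x/cos(x), x)


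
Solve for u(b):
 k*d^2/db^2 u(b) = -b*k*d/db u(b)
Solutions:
 u(b) = C1 + C2*erf(sqrt(2)*b/2)


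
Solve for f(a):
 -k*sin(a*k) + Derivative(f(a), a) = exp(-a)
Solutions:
 f(a) = C1 - cos(a*k) - exp(-a)


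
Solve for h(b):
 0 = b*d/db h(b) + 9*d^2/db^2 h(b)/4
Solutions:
 h(b) = C1 + C2*erf(sqrt(2)*b/3)


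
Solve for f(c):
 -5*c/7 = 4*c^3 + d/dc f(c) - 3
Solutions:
 f(c) = C1 - c^4 - 5*c^2/14 + 3*c


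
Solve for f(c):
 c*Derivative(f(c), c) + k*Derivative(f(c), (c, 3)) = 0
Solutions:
 f(c) = C1 + Integral(C2*airyai(c*(-1/k)^(1/3)) + C3*airybi(c*(-1/k)^(1/3)), c)


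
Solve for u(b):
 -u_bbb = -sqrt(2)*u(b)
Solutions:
 u(b) = C3*exp(2^(1/6)*b) + (C1*sin(2^(1/6)*sqrt(3)*b/2) + C2*cos(2^(1/6)*sqrt(3)*b/2))*exp(-2^(1/6)*b/2)


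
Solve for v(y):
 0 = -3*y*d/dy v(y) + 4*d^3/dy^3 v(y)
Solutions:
 v(y) = C1 + Integral(C2*airyai(6^(1/3)*y/2) + C3*airybi(6^(1/3)*y/2), y)


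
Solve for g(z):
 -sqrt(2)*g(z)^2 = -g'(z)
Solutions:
 g(z) = -1/(C1 + sqrt(2)*z)


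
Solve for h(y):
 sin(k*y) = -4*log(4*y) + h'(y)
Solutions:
 h(y) = C1 + 4*y*log(y) - 4*y + 8*y*log(2) + Piecewise((-cos(k*y)/k, Ne(k, 0)), (0, True))


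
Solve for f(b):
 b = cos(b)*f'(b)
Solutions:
 f(b) = C1 + Integral(b/cos(b), b)


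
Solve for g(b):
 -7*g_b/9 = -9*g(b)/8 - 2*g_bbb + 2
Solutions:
 g(b) = C1*exp(6^(1/3)*b*(28*6^(1/3)/(sqrt(4651257) + 2187)^(1/3) + (sqrt(4651257) + 2187)^(1/3))/72)*sin(2^(1/3)*3^(1/6)*b*(-3^(2/3)*(sqrt(4651257) + 2187)^(1/3) + 84*2^(1/3)/(sqrt(4651257) + 2187)^(1/3))/72) + C2*exp(6^(1/3)*b*(28*6^(1/3)/(sqrt(4651257) + 2187)^(1/3) + (sqrt(4651257) + 2187)^(1/3))/72)*cos(2^(1/3)*3^(1/6)*b*(-3^(2/3)*(sqrt(4651257) + 2187)^(1/3) + 84*2^(1/3)/(sqrt(4651257) + 2187)^(1/3))/72) + C3*exp(-6^(1/3)*b*(28*6^(1/3)/(sqrt(4651257) + 2187)^(1/3) + (sqrt(4651257) + 2187)^(1/3))/36) + 16/9


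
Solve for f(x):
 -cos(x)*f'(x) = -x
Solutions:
 f(x) = C1 + Integral(x/cos(x), x)


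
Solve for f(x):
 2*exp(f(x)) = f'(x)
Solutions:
 f(x) = log(-1/(C1 + 2*x))


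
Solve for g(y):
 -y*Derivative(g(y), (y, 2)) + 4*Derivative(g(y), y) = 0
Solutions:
 g(y) = C1 + C2*y^5


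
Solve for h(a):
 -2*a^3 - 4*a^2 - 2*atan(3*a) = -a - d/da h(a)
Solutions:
 h(a) = C1 + a^4/2 + 4*a^3/3 - a^2/2 + 2*a*atan(3*a) - log(9*a^2 + 1)/3


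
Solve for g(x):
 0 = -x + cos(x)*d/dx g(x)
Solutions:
 g(x) = C1 + Integral(x/cos(x), x)


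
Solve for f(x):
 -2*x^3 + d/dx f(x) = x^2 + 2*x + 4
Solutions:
 f(x) = C1 + x^4/2 + x^3/3 + x^2 + 4*x


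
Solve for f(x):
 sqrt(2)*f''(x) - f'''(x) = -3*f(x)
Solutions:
 f(x) = C1*exp(x*(-2^(2/3)*(4*sqrt(2) + 81 + sqrt(-32 + (4*sqrt(2) + 81)^2))^(1/3) - 4*2^(1/3)/(4*sqrt(2) + 81 + sqrt(-32 + (4*sqrt(2) + 81)^2))^(1/3) + 4*sqrt(2))/12)*sin(2^(1/3)*sqrt(3)*x*(-2^(1/3)*(4*sqrt(2) + 81 + sqrt(-32 + 729*(-3 - 4*sqrt(2)/27)^2))^(1/3) + 4/(4*sqrt(2) + 81 + sqrt(-32 + 729*(-3 - 4*sqrt(2)/27)^2))^(1/3))/12) + C2*exp(x*(-2^(2/3)*(4*sqrt(2) + 81 + sqrt(-32 + (4*sqrt(2) + 81)^2))^(1/3) - 4*2^(1/3)/(4*sqrt(2) + 81 + sqrt(-32 + (4*sqrt(2) + 81)^2))^(1/3) + 4*sqrt(2))/12)*cos(2^(1/3)*sqrt(3)*x*(-2^(1/3)*(4*sqrt(2) + 81 + sqrt(-32 + 729*(-3 - 4*sqrt(2)/27)^2))^(1/3) + 4/(4*sqrt(2) + 81 + sqrt(-32 + 729*(-3 - 4*sqrt(2)/27)^2))^(1/3))/12) + C3*exp(x*(4*2^(1/3)/(4*sqrt(2) + 81 + sqrt(-32 + (4*sqrt(2) + 81)^2))^(1/3) + 2*sqrt(2) + 2^(2/3)*(4*sqrt(2) + 81 + sqrt(-32 + (4*sqrt(2) + 81)^2))^(1/3))/6)


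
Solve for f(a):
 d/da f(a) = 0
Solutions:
 f(a) = C1


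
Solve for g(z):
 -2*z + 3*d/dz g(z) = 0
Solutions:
 g(z) = C1 + z^2/3


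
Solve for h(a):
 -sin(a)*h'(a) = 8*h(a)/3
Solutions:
 h(a) = C1*(cos(a) + 1)^(4/3)/(cos(a) - 1)^(4/3)


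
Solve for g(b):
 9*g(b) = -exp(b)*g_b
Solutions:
 g(b) = C1*exp(9*exp(-b))


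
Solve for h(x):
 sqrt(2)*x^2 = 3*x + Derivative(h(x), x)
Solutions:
 h(x) = C1 + sqrt(2)*x^3/3 - 3*x^2/2


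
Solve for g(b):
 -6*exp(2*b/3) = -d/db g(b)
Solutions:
 g(b) = C1 + 9*exp(2*b/3)


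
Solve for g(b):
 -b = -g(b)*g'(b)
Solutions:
 g(b) = -sqrt(C1 + b^2)
 g(b) = sqrt(C1 + b^2)


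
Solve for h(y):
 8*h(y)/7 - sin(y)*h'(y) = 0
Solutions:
 h(y) = C1*(cos(y) - 1)^(4/7)/(cos(y) + 1)^(4/7)


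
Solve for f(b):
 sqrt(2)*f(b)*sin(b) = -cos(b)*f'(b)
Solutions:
 f(b) = C1*cos(b)^(sqrt(2))


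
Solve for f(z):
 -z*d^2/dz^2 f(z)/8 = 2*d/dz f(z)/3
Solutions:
 f(z) = C1 + C2/z^(13/3)


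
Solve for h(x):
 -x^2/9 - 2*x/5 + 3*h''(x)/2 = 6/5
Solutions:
 h(x) = C1 + C2*x + x^4/162 + 2*x^3/45 + 2*x^2/5


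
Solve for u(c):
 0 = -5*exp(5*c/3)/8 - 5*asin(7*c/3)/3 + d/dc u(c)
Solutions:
 u(c) = C1 + 5*c*asin(7*c/3)/3 + 5*sqrt(9 - 49*c^2)/21 + 3*exp(5*c/3)/8


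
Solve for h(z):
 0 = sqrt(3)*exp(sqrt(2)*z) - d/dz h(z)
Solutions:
 h(z) = C1 + sqrt(6)*exp(sqrt(2)*z)/2


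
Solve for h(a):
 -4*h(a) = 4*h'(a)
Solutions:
 h(a) = C1*exp(-a)


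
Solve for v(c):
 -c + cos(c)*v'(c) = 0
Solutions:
 v(c) = C1 + Integral(c/cos(c), c)


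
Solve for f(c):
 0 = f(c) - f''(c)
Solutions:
 f(c) = C1*exp(-c) + C2*exp(c)


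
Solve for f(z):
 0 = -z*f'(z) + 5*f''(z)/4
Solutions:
 f(z) = C1 + C2*erfi(sqrt(10)*z/5)


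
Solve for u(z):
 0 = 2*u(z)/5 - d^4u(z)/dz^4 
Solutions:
 u(z) = C1*exp(-2^(1/4)*5^(3/4)*z/5) + C2*exp(2^(1/4)*5^(3/4)*z/5) + C3*sin(2^(1/4)*5^(3/4)*z/5) + C4*cos(2^(1/4)*5^(3/4)*z/5)


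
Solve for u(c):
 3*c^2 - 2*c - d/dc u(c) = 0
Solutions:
 u(c) = C1 + c^3 - c^2


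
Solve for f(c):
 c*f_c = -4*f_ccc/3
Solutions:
 f(c) = C1 + Integral(C2*airyai(-6^(1/3)*c/2) + C3*airybi(-6^(1/3)*c/2), c)


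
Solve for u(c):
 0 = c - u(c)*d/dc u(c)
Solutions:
 u(c) = -sqrt(C1 + c^2)
 u(c) = sqrt(C1 + c^2)


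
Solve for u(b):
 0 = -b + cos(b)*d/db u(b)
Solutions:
 u(b) = C1 + Integral(b/cos(b), b)


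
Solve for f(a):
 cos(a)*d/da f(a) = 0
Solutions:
 f(a) = C1


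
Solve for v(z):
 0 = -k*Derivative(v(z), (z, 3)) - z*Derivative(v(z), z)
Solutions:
 v(z) = C1 + Integral(C2*airyai(z*(-1/k)^(1/3)) + C3*airybi(z*(-1/k)^(1/3)), z)


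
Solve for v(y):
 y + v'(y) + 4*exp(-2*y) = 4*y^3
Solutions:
 v(y) = C1 + y^4 - y^2/2 + 2*exp(-2*y)


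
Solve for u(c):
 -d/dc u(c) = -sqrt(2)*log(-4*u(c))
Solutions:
 -sqrt(2)*Integral(1/(log(-_y) + 2*log(2)), (_y, u(c)))/2 = C1 - c


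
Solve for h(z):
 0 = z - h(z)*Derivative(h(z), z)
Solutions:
 h(z) = -sqrt(C1 + z^2)
 h(z) = sqrt(C1 + z^2)


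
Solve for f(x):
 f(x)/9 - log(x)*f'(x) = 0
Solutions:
 f(x) = C1*exp(li(x)/9)


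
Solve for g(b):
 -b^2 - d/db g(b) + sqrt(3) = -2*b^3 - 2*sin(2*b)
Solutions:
 g(b) = C1 + b^4/2 - b^3/3 + sqrt(3)*b - cos(2*b)


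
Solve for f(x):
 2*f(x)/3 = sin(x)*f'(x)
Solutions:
 f(x) = C1*(cos(x) - 1)^(1/3)/(cos(x) + 1)^(1/3)


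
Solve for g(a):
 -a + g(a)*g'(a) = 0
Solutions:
 g(a) = -sqrt(C1 + a^2)
 g(a) = sqrt(C1 + a^2)


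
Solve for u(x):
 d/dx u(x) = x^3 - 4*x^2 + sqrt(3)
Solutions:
 u(x) = C1 + x^4/4 - 4*x^3/3 + sqrt(3)*x


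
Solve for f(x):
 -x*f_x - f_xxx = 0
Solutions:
 f(x) = C1 + Integral(C2*airyai(-x) + C3*airybi(-x), x)


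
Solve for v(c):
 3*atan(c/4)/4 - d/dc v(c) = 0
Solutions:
 v(c) = C1 + 3*c*atan(c/4)/4 - 3*log(c^2 + 16)/2


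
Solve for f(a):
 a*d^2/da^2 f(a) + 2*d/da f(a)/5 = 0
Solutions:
 f(a) = C1 + C2*a^(3/5)


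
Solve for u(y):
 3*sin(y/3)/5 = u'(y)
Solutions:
 u(y) = C1 - 9*cos(y/3)/5


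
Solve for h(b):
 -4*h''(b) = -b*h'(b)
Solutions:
 h(b) = C1 + C2*erfi(sqrt(2)*b/4)


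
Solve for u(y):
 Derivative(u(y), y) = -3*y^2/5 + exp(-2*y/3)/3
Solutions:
 u(y) = C1 - y^3/5 - exp(-2*y/3)/2


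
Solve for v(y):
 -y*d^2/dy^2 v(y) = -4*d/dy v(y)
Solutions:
 v(y) = C1 + C2*y^5


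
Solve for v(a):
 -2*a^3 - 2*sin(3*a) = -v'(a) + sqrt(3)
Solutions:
 v(a) = C1 + a^4/2 + sqrt(3)*a - 2*cos(3*a)/3


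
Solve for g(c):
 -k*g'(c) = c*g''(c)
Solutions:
 g(c) = C1 + c^(1 - re(k))*(C2*sin(log(c)*Abs(im(k))) + C3*cos(log(c)*im(k)))


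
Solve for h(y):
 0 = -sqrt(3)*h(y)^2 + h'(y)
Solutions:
 h(y) = -1/(C1 + sqrt(3)*y)


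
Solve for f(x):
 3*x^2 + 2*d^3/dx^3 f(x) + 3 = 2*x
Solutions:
 f(x) = C1 + C2*x + C3*x^2 - x^5/40 + x^4/24 - x^3/4


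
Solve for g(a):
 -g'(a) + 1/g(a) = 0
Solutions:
 g(a) = -sqrt(C1 + 2*a)
 g(a) = sqrt(C1 + 2*a)


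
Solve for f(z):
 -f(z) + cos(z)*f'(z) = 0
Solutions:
 f(z) = C1*sqrt(sin(z) + 1)/sqrt(sin(z) - 1)


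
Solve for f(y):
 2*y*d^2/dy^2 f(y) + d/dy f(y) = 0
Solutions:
 f(y) = C1 + C2*sqrt(y)


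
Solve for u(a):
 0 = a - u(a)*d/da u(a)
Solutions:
 u(a) = -sqrt(C1 + a^2)
 u(a) = sqrt(C1 + a^2)


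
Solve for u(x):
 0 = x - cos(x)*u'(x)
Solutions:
 u(x) = C1 + Integral(x/cos(x), x)


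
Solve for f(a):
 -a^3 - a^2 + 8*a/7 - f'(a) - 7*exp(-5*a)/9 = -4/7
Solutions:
 f(a) = C1 - a^4/4 - a^3/3 + 4*a^2/7 + 4*a/7 + 7*exp(-5*a)/45


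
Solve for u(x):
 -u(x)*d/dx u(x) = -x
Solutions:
 u(x) = -sqrt(C1 + x^2)
 u(x) = sqrt(C1 + x^2)


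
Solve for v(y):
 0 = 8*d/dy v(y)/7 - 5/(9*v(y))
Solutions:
 v(y) = -sqrt(C1 + 35*y)/6
 v(y) = sqrt(C1 + 35*y)/6


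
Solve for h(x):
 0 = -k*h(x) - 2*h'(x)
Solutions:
 h(x) = C1*exp(-k*x/2)


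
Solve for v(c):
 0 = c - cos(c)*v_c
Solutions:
 v(c) = C1 + Integral(c/cos(c), c)


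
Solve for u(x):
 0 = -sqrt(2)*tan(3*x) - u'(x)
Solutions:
 u(x) = C1 + sqrt(2)*log(cos(3*x))/3


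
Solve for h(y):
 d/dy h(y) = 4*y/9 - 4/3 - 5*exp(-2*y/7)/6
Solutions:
 h(y) = C1 + 2*y^2/9 - 4*y/3 + 35*exp(-2*y/7)/12


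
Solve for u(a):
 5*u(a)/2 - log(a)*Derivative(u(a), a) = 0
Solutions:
 u(a) = C1*exp(5*li(a)/2)


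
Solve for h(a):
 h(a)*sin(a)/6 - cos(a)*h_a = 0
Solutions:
 h(a) = C1/cos(a)^(1/6)


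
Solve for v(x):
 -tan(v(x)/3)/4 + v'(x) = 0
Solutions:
 v(x) = -3*asin(C1*exp(x/12)) + 3*pi
 v(x) = 3*asin(C1*exp(x/12))


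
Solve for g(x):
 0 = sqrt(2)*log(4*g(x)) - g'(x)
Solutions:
 -sqrt(2)*Integral(1/(log(_y) + 2*log(2)), (_y, g(x)))/2 = C1 - x


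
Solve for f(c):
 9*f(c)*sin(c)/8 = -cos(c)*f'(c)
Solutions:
 f(c) = C1*cos(c)^(9/8)


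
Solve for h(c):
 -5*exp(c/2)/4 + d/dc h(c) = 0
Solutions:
 h(c) = C1 + 5*exp(c/2)/2


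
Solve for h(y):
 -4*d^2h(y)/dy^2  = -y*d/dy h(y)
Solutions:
 h(y) = C1 + C2*erfi(sqrt(2)*y/4)


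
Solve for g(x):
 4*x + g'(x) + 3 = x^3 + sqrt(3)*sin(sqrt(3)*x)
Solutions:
 g(x) = C1 + x^4/4 - 2*x^2 - 3*x - cos(sqrt(3)*x)


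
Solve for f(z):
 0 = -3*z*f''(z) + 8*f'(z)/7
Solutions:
 f(z) = C1 + C2*z^(29/21)


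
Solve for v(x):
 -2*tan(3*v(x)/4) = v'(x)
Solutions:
 v(x) = -4*asin(C1*exp(-3*x/2))/3 + 4*pi/3
 v(x) = 4*asin(C1*exp(-3*x/2))/3


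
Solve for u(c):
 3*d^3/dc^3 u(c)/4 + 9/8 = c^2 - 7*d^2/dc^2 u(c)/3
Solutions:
 u(c) = C1 + C2*c + C3*exp(-28*c/9) + c^4/28 - 9*c^3/196 - 135*c^2/686


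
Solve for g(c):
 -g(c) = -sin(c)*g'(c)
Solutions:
 g(c) = C1*sqrt(cos(c) - 1)/sqrt(cos(c) + 1)


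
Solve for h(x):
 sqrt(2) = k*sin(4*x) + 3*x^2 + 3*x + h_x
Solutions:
 h(x) = C1 + k*cos(4*x)/4 - x^3 - 3*x^2/2 + sqrt(2)*x


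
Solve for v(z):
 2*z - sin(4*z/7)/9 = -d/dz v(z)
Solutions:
 v(z) = C1 - z^2 - 7*cos(4*z/7)/36


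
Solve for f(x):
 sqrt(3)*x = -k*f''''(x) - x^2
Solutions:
 f(x) = C1 + C2*x + C3*x^2 + C4*x^3 - x^6/(360*k) - sqrt(3)*x^5/(120*k)


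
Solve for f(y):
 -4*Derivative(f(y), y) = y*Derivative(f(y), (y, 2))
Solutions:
 f(y) = C1 + C2/y^3


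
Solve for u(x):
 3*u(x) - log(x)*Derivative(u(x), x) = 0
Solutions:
 u(x) = C1*exp(3*li(x))


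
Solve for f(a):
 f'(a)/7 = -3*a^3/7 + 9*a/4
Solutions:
 f(a) = C1 - 3*a^4/4 + 63*a^2/8


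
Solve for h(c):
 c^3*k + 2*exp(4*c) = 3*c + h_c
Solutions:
 h(c) = C1 + c^4*k/4 - 3*c^2/2 + exp(4*c)/2


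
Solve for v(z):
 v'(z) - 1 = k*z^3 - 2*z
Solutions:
 v(z) = C1 + k*z^4/4 - z^2 + z


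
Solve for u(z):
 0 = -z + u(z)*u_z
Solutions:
 u(z) = -sqrt(C1 + z^2)
 u(z) = sqrt(C1 + z^2)


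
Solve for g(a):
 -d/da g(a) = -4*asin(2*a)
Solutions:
 g(a) = C1 + 4*a*asin(2*a) + 2*sqrt(1 - 4*a^2)


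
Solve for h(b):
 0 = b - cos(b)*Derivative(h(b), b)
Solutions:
 h(b) = C1 + Integral(b/cos(b), b)


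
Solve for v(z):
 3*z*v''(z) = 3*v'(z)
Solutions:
 v(z) = C1 + C2*z^2


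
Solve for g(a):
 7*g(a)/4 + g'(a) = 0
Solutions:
 g(a) = C1*exp(-7*a/4)


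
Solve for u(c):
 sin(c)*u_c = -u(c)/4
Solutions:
 u(c) = C1*(cos(c) + 1)^(1/8)/(cos(c) - 1)^(1/8)


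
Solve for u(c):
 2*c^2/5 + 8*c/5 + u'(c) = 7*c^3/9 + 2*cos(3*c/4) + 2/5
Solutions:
 u(c) = C1 + 7*c^4/36 - 2*c^3/15 - 4*c^2/5 + 2*c/5 + 8*sin(3*c/4)/3


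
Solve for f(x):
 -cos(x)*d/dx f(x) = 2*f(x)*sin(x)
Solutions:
 f(x) = C1*cos(x)^2


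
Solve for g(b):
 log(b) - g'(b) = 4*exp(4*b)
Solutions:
 g(b) = C1 + b*log(b) - b - exp(4*b)


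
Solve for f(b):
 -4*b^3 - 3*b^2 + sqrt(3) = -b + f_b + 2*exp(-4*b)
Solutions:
 f(b) = C1 - b^4 - b^3 + b^2/2 + sqrt(3)*b + exp(-4*b)/2


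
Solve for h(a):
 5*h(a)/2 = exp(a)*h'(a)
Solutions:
 h(a) = C1*exp(-5*exp(-a)/2)


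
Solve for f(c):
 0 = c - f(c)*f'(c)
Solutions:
 f(c) = -sqrt(C1 + c^2)
 f(c) = sqrt(C1 + c^2)


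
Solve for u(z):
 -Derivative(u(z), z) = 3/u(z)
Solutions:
 u(z) = -sqrt(C1 - 6*z)
 u(z) = sqrt(C1 - 6*z)


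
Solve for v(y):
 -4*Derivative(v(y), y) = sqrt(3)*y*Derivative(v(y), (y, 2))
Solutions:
 v(y) = C1 + C2*y^(1 - 4*sqrt(3)/3)


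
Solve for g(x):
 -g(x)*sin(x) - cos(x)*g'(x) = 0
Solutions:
 g(x) = C1*cos(x)


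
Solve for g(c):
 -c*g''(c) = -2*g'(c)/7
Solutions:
 g(c) = C1 + C2*c^(9/7)


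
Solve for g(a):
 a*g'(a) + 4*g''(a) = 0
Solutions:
 g(a) = C1 + C2*erf(sqrt(2)*a/4)


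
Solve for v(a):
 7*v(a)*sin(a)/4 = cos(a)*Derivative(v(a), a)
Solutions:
 v(a) = C1/cos(a)^(7/4)


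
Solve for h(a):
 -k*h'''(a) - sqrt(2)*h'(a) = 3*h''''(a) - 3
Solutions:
 h(a) = C1 + C2*exp(-a*(2*2^(1/3)*k^2/(2*k^3 + sqrt(-4*k^6 + (2*k^3 + 243*sqrt(2))^2) + 243*sqrt(2))^(1/3) + 2*k + 2^(2/3)*(2*k^3 + sqrt(-4*k^6 + (2*k^3 + 243*sqrt(2))^2) + 243*sqrt(2))^(1/3))/18) + C3*exp(a*(-8*2^(1/3)*k^2/((-1 + sqrt(3)*I)*(2*k^3 + sqrt(-4*k^6 + (2*k^3 + 243*sqrt(2))^2) + 243*sqrt(2))^(1/3)) - 4*k + 2^(2/3)*(2*k^3 + sqrt(-4*k^6 + (2*k^3 + 243*sqrt(2))^2) + 243*sqrt(2))^(1/3) - 2^(2/3)*sqrt(3)*I*(2*k^3 + sqrt(-4*k^6 + (2*k^3 + 243*sqrt(2))^2) + 243*sqrt(2))^(1/3))/36) + C4*exp(a*(8*2^(1/3)*k^2/((1 + sqrt(3)*I)*(2*k^3 + sqrt(-4*k^6 + (2*k^3 + 243*sqrt(2))^2) + 243*sqrt(2))^(1/3)) - 4*k + 2^(2/3)*(2*k^3 + sqrt(-4*k^6 + (2*k^3 + 243*sqrt(2))^2) + 243*sqrt(2))^(1/3) + 2^(2/3)*sqrt(3)*I*(2*k^3 + sqrt(-4*k^6 + (2*k^3 + 243*sqrt(2))^2) + 243*sqrt(2))^(1/3))/36) + 3*sqrt(2)*a/2


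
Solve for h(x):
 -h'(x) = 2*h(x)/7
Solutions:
 h(x) = C1*exp(-2*x/7)


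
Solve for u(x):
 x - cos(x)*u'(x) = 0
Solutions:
 u(x) = C1 + Integral(x/cos(x), x)


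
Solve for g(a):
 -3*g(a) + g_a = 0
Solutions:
 g(a) = C1*exp(3*a)


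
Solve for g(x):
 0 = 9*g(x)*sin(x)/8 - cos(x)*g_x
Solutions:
 g(x) = C1/cos(x)^(9/8)


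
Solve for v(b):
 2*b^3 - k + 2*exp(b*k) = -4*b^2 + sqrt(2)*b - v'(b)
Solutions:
 v(b) = C1 - b^4/2 - 4*b^3/3 + sqrt(2)*b^2/2 + b*k - 2*exp(b*k)/k


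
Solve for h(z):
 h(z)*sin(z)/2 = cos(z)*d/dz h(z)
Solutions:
 h(z) = C1/sqrt(cos(z))


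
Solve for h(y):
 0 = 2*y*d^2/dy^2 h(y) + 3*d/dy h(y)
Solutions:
 h(y) = C1 + C2/sqrt(y)


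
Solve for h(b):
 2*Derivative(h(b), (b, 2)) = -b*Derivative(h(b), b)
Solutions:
 h(b) = C1 + C2*erf(b/2)


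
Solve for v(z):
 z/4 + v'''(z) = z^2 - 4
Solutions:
 v(z) = C1 + C2*z + C3*z^2 + z^5/60 - z^4/96 - 2*z^3/3


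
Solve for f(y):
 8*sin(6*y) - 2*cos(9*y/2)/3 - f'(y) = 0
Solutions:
 f(y) = C1 - 4*sin(9*y/2)/27 - 4*cos(6*y)/3


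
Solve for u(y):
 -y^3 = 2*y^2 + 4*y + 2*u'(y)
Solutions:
 u(y) = C1 - y^4/8 - y^3/3 - y^2


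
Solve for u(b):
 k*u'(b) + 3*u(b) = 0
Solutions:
 u(b) = C1*exp(-3*b/k)


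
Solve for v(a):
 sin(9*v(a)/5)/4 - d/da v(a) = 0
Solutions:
 -a/4 + 5*log(cos(9*v(a)/5) - 1)/18 - 5*log(cos(9*v(a)/5) + 1)/18 = C1


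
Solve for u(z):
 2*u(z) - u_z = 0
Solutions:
 u(z) = C1*exp(2*z)


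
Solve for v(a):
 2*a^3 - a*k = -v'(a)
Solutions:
 v(a) = C1 - a^4/2 + a^2*k/2


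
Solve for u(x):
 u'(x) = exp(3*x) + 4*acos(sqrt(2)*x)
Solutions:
 u(x) = C1 + 4*x*acos(sqrt(2)*x) - 2*sqrt(2)*sqrt(1 - 2*x^2) + exp(3*x)/3


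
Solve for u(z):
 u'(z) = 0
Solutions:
 u(z) = C1


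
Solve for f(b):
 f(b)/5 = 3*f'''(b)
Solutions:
 f(b) = C3*exp(15^(2/3)*b/15) + (C1*sin(3^(1/6)*5^(2/3)*b/10) + C2*cos(3^(1/6)*5^(2/3)*b/10))*exp(-15^(2/3)*b/30)


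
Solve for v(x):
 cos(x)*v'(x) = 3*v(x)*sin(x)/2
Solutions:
 v(x) = C1/cos(x)^(3/2)


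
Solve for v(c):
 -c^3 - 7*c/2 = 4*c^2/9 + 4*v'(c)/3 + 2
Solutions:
 v(c) = C1 - 3*c^4/16 - c^3/9 - 21*c^2/16 - 3*c/2


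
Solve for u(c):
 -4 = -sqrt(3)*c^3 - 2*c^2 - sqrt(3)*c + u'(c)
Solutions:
 u(c) = C1 + sqrt(3)*c^4/4 + 2*c^3/3 + sqrt(3)*c^2/2 - 4*c


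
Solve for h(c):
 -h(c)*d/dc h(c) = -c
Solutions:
 h(c) = -sqrt(C1 + c^2)
 h(c) = sqrt(C1 + c^2)


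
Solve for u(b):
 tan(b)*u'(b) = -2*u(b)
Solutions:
 u(b) = C1/sin(b)^2


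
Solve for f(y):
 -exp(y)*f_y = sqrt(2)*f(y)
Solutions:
 f(y) = C1*exp(sqrt(2)*exp(-y))


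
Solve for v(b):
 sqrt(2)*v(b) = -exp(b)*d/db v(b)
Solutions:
 v(b) = C1*exp(sqrt(2)*exp(-b))


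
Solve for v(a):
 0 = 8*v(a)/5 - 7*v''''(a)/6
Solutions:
 v(a) = C1*exp(-2*3^(1/4)*35^(3/4)*a/35) + C2*exp(2*3^(1/4)*35^(3/4)*a/35) + C3*sin(2*3^(1/4)*35^(3/4)*a/35) + C4*cos(2*3^(1/4)*35^(3/4)*a/35)


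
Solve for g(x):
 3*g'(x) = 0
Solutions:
 g(x) = C1


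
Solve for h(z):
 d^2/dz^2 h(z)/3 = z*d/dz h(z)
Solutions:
 h(z) = C1 + C2*erfi(sqrt(6)*z/2)


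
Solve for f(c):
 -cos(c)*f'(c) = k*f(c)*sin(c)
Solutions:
 f(c) = C1*exp(k*log(cos(c)))


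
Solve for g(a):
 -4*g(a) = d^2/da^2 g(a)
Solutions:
 g(a) = C1*sin(2*a) + C2*cos(2*a)


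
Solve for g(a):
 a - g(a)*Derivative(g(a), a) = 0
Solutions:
 g(a) = -sqrt(C1 + a^2)
 g(a) = sqrt(C1 + a^2)


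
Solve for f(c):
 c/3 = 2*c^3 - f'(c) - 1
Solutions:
 f(c) = C1 + c^4/2 - c^2/6 - c


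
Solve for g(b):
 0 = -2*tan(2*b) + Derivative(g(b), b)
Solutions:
 g(b) = C1 - log(cos(2*b))


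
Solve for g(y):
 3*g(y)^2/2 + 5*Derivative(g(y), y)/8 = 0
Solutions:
 g(y) = 5/(C1 + 12*y)


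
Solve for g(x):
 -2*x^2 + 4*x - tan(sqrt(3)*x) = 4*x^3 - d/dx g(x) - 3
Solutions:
 g(x) = C1 + x^4 + 2*x^3/3 - 2*x^2 - 3*x - sqrt(3)*log(cos(sqrt(3)*x))/3


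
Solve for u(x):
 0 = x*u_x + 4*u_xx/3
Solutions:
 u(x) = C1 + C2*erf(sqrt(6)*x/4)


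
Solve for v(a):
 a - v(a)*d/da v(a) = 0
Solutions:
 v(a) = -sqrt(C1 + a^2)
 v(a) = sqrt(C1 + a^2)


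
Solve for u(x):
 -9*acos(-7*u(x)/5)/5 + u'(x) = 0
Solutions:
 Integral(1/acos(-7*_y/5), (_y, u(x))) = C1 + 9*x/5


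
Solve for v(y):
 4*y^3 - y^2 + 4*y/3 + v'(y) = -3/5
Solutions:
 v(y) = C1 - y^4 + y^3/3 - 2*y^2/3 - 3*y/5


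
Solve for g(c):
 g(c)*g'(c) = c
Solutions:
 g(c) = -sqrt(C1 + c^2)
 g(c) = sqrt(C1 + c^2)


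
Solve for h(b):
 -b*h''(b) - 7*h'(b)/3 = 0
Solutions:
 h(b) = C1 + C2/b^(4/3)


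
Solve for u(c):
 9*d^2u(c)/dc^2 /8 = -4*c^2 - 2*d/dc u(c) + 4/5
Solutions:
 u(c) = C1 + C2*exp(-16*c/9) - 2*c^3/3 + 9*c^2/8 - 277*c/320


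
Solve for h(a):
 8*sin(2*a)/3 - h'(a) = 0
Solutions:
 h(a) = C1 - 4*cos(2*a)/3


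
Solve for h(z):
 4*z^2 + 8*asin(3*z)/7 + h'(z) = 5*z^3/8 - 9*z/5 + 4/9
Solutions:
 h(z) = C1 + 5*z^4/32 - 4*z^3/3 - 9*z^2/10 - 8*z*asin(3*z)/7 + 4*z/9 - 8*sqrt(1 - 9*z^2)/21


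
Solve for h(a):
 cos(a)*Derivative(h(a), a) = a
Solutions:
 h(a) = C1 + Integral(a/cos(a), a)


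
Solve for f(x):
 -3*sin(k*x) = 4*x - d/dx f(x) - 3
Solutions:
 f(x) = C1 + 2*x^2 - 3*x - 3*cos(k*x)/k


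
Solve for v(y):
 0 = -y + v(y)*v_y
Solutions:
 v(y) = -sqrt(C1 + y^2)
 v(y) = sqrt(C1 + y^2)


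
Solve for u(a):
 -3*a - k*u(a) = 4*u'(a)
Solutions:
 u(a) = C1*exp(-a*k/4) - 3*a/k + 12/k^2


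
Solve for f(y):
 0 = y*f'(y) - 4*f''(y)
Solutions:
 f(y) = C1 + C2*erfi(sqrt(2)*y/4)


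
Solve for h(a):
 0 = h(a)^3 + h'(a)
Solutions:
 h(a) = -sqrt(2)*sqrt(-1/(C1 - a))/2
 h(a) = sqrt(2)*sqrt(-1/(C1 - a))/2


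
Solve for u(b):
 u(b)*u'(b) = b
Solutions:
 u(b) = -sqrt(C1 + b^2)
 u(b) = sqrt(C1 + b^2)


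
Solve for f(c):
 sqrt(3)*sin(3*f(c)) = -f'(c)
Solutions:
 f(c) = -acos((-C1 - exp(6*sqrt(3)*c))/(C1 - exp(6*sqrt(3)*c)))/3 + 2*pi/3
 f(c) = acos((-C1 - exp(6*sqrt(3)*c))/(C1 - exp(6*sqrt(3)*c)))/3


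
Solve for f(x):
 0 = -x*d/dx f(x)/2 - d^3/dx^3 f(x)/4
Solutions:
 f(x) = C1 + Integral(C2*airyai(-2^(1/3)*x) + C3*airybi(-2^(1/3)*x), x)


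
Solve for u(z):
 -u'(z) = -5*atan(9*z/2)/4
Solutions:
 u(z) = C1 + 5*z*atan(9*z/2)/4 - 5*log(81*z^2 + 4)/36


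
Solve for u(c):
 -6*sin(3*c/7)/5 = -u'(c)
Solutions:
 u(c) = C1 - 14*cos(3*c/7)/5


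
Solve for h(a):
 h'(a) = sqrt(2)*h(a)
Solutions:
 h(a) = C1*exp(sqrt(2)*a)


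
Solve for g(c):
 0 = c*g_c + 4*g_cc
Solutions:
 g(c) = C1 + C2*erf(sqrt(2)*c/4)


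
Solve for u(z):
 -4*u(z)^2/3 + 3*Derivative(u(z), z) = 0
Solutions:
 u(z) = -9/(C1 + 4*z)


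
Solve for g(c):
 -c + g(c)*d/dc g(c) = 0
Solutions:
 g(c) = -sqrt(C1 + c^2)
 g(c) = sqrt(C1 + c^2)


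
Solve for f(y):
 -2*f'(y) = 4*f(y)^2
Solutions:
 f(y) = 1/(C1 + 2*y)


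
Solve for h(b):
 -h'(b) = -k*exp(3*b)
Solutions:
 h(b) = C1 + k*exp(3*b)/3


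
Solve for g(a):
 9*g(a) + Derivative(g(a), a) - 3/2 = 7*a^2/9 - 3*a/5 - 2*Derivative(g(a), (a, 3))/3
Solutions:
 g(a) = C1*exp(-2^(1/3)*a*(-(27 + sqrt(731))^(1/3) + 2^(1/3)/(27 + sqrt(731))^(1/3))/4)*sin(2^(1/3)*sqrt(3)*a*(2^(1/3)/(27 + sqrt(731))^(1/3) + (27 + sqrt(731))^(1/3))/4) + C2*exp(-2^(1/3)*a*(-(27 + sqrt(731))^(1/3) + 2^(1/3)/(27 + sqrt(731))^(1/3))/4)*cos(2^(1/3)*sqrt(3)*a*(2^(1/3)/(27 + sqrt(731))^(1/3) + (27 + sqrt(731))^(1/3))/4) + C3*exp(2^(1/3)*a*(-(27 + sqrt(731))^(1/3) + 2^(1/3)/(27 + sqrt(731))^(1/3))/2) + 7*a^2/81 - 313*a/3645 + 11561/65610


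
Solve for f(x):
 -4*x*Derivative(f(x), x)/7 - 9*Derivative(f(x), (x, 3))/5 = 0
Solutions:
 f(x) = C1 + Integral(C2*airyai(-2940^(1/3)*x/21) + C3*airybi(-2940^(1/3)*x/21), x)


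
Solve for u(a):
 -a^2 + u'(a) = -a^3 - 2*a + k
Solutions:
 u(a) = C1 - a^4/4 + a^3/3 - a^2 + a*k


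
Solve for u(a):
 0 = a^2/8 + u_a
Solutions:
 u(a) = C1 - a^3/24


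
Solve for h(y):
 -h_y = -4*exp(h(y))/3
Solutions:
 h(y) = log(-1/(C1 + 4*y)) + log(3)


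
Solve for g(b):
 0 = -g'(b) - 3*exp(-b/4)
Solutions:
 g(b) = C1 + 12*exp(-b/4)


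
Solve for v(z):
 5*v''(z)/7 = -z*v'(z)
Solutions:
 v(z) = C1 + C2*erf(sqrt(70)*z/10)


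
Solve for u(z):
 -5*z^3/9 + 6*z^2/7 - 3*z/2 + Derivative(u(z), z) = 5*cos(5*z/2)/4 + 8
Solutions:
 u(z) = C1 + 5*z^4/36 - 2*z^3/7 + 3*z^2/4 + 8*z + sin(5*z/2)/2


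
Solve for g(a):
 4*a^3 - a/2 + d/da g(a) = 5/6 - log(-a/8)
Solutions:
 g(a) = C1 - a^4 + a^2/4 - a*log(-a) + a*(11/6 + 3*log(2))


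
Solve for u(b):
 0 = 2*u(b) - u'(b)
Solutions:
 u(b) = C1*exp(2*b)


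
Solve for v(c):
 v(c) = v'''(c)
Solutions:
 v(c) = C3*exp(c) + (C1*sin(sqrt(3)*c/2) + C2*cos(sqrt(3)*c/2))*exp(-c/2)


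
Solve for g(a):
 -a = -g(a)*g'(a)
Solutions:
 g(a) = -sqrt(C1 + a^2)
 g(a) = sqrt(C1 + a^2)


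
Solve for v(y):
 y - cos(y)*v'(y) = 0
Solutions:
 v(y) = C1 + Integral(y/cos(y), y)


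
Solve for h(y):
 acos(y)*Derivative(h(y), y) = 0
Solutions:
 h(y) = C1


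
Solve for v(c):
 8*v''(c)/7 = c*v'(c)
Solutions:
 v(c) = C1 + C2*erfi(sqrt(7)*c/4)


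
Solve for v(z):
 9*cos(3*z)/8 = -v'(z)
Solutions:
 v(z) = C1 - 3*sin(3*z)/8


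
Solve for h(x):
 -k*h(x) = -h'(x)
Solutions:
 h(x) = C1*exp(k*x)


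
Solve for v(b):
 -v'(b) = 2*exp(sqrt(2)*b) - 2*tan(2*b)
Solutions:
 v(b) = C1 - sqrt(2)*exp(sqrt(2)*b) - log(cos(2*b))


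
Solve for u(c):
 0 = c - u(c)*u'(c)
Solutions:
 u(c) = -sqrt(C1 + c^2)
 u(c) = sqrt(C1 + c^2)


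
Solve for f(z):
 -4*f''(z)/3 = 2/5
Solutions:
 f(z) = C1 + C2*z - 3*z^2/20


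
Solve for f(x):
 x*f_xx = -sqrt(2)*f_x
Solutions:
 f(x) = C1 + C2*x^(1 - sqrt(2))


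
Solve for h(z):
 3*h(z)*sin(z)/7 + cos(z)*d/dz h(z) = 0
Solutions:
 h(z) = C1*cos(z)^(3/7)


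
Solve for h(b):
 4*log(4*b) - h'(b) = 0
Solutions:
 h(b) = C1 + 4*b*log(b) - 4*b + b*log(256)


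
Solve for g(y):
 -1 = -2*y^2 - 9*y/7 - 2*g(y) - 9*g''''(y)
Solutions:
 g(y) = -y^2 - 9*y/14 + (C1*sin(2^(3/4)*sqrt(3)*y/6) + C2*cos(2^(3/4)*sqrt(3)*y/6))*exp(-2^(3/4)*sqrt(3)*y/6) + (C3*sin(2^(3/4)*sqrt(3)*y/6) + C4*cos(2^(3/4)*sqrt(3)*y/6))*exp(2^(3/4)*sqrt(3)*y/6) + 1/2


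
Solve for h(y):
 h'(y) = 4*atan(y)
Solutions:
 h(y) = C1 + 4*y*atan(y) - 2*log(y^2 + 1)


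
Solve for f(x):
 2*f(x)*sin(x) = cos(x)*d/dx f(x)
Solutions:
 f(x) = C1/cos(x)^2


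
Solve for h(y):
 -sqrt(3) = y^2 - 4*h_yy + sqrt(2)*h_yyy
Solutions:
 h(y) = C1 + C2*y + C3*exp(2*sqrt(2)*y) + y^4/48 + sqrt(2)*y^3/48 + y^2*(1 + 4*sqrt(3))/32


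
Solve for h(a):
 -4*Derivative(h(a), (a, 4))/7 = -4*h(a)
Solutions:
 h(a) = C1*exp(-7^(1/4)*a) + C2*exp(7^(1/4)*a) + C3*sin(7^(1/4)*a) + C4*cos(7^(1/4)*a)


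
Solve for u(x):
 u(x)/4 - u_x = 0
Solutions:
 u(x) = C1*exp(x/4)


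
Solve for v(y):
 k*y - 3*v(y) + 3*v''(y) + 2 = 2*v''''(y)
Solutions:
 v(y) = k*y/3 + (C1*sin(2^(3/4)*3^(1/4)*y*sin(atan(sqrt(15)/3)/2)/2) + C2*cos(2^(3/4)*3^(1/4)*y*sin(atan(sqrt(15)/3)/2)/2))*exp(-2^(3/4)*3^(1/4)*y*cos(atan(sqrt(15)/3)/2)/2) + (C3*sin(2^(3/4)*3^(1/4)*y*sin(atan(sqrt(15)/3)/2)/2) + C4*cos(2^(3/4)*3^(1/4)*y*sin(atan(sqrt(15)/3)/2)/2))*exp(2^(3/4)*3^(1/4)*y*cos(atan(sqrt(15)/3)/2)/2) + 2/3


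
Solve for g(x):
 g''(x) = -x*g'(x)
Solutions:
 g(x) = C1 + C2*erf(sqrt(2)*x/2)


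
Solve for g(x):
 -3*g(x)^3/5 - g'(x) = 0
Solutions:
 g(x) = -sqrt(10)*sqrt(-1/(C1 - 3*x))/2
 g(x) = sqrt(10)*sqrt(-1/(C1 - 3*x))/2


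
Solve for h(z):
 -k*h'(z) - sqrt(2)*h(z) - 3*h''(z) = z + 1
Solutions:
 h(z) = C1*exp(z*(-k + sqrt(k^2 - 12*sqrt(2)))/6) + C2*exp(-z*(k + sqrt(k^2 - 12*sqrt(2)))/6) + k/2 - sqrt(2)*z/2 - sqrt(2)/2


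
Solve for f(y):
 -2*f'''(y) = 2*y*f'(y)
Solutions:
 f(y) = C1 + Integral(C2*airyai(-y) + C3*airybi(-y), y)


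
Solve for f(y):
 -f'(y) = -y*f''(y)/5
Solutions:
 f(y) = C1 + C2*y^6


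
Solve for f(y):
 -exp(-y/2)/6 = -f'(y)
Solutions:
 f(y) = C1 - exp(-y/2)/3


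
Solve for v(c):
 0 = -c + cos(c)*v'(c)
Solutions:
 v(c) = C1 + Integral(c/cos(c), c)


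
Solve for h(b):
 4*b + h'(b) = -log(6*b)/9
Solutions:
 h(b) = C1 - 2*b^2 - b*log(b)/9 - b*log(6)/9 + b/9


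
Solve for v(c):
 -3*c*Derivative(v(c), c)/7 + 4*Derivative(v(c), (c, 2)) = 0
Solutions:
 v(c) = C1 + C2*erfi(sqrt(42)*c/28)


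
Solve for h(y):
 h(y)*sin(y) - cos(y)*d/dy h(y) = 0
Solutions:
 h(y) = C1/cos(y)


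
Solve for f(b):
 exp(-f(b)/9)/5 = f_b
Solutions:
 f(b) = 9*log(C1 + b/45)


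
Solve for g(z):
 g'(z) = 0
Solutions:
 g(z) = C1


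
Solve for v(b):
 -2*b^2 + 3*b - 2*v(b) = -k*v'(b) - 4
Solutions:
 v(b) = C1*exp(2*b/k) - b^2 - b*k + 3*b/2 - k^2/2 + 3*k/4 + 2


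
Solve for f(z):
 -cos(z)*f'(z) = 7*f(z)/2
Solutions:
 f(z) = C1*(sin(z) - 1)^(7/4)/(sin(z) + 1)^(7/4)


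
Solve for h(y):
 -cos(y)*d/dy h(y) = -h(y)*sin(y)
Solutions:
 h(y) = C1/cos(y)


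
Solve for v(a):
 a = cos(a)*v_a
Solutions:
 v(a) = C1 + Integral(a/cos(a), a)


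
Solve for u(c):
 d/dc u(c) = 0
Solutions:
 u(c) = C1


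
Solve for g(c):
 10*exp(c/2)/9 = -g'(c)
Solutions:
 g(c) = C1 - 20*exp(c/2)/9


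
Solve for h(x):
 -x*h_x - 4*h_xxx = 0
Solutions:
 h(x) = C1 + Integral(C2*airyai(-2^(1/3)*x/2) + C3*airybi(-2^(1/3)*x/2), x)


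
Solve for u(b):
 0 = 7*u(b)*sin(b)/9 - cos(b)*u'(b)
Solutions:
 u(b) = C1/cos(b)^(7/9)


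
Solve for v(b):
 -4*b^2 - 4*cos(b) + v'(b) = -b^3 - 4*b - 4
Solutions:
 v(b) = C1 - b^4/4 + 4*b^3/3 - 2*b^2 - 4*b + 4*sin(b)


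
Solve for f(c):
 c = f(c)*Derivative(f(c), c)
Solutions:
 f(c) = -sqrt(C1 + c^2)
 f(c) = sqrt(C1 + c^2)


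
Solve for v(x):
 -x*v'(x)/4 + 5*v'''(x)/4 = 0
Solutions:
 v(x) = C1 + Integral(C2*airyai(5^(2/3)*x/5) + C3*airybi(5^(2/3)*x/5), x)


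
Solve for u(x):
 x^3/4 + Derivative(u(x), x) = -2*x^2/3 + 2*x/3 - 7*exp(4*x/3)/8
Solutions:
 u(x) = C1 - x^4/16 - 2*x^3/9 + x^2/3 - 21*exp(4*x/3)/32


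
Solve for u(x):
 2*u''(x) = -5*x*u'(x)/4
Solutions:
 u(x) = C1 + C2*erf(sqrt(5)*x/4)


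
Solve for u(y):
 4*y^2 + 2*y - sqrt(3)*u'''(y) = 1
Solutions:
 u(y) = C1 + C2*y + C3*y^2 + sqrt(3)*y^5/45 + sqrt(3)*y^4/36 - sqrt(3)*y^3/18


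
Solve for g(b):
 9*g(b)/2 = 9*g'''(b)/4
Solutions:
 g(b) = C3*exp(2^(1/3)*b) + (C1*sin(2^(1/3)*sqrt(3)*b/2) + C2*cos(2^(1/3)*sqrt(3)*b/2))*exp(-2^(1/3)*b/2)


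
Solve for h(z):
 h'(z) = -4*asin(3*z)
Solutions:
 h(z) = C1 - 4*z*asin(3*z) - 4*sqrt(1 - 9*z^2)/3


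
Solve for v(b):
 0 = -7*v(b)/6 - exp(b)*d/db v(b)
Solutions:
 v(b) = C1*exp(7*exp(-b)/6)


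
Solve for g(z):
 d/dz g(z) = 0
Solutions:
 g(z) = C1


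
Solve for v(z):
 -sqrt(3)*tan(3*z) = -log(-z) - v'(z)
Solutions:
 v(z) = C1 - z*log(-z) + z - sqrt(3)*log(cos(3*z))/3


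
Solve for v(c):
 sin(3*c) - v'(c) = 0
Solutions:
 v(c) = C1 - cos(3*c)/3


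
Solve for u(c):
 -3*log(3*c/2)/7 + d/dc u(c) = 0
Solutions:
 u(c) = C1 + 3*c*log(c)/7 - 3*c/7 - 3*c*log(2)/7 + 3*c*log(3)/7


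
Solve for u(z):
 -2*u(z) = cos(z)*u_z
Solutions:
 u(z) = C1*(sin(z) - 1)/(sin(z) + 1)


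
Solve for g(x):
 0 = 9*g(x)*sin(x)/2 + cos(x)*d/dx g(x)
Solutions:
 g(x) = C1*cos(x)^(9/2)


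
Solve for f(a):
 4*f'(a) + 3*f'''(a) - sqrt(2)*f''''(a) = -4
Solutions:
 f(a) = C1 + C2*exp(a*(-2*(sqrt(3) + 5*sqrt(2)/4)^(1/3) - 1/(sqrt(3) + 5*sqrt(2)/4)^(1/3) + 2*sqrt(2))/4)*sin(sqrt(3)*a*(-2*(sqrt(3) + 5*sqrt(2)/4)^(1/3) + (sqrt(3) + 5*sqrt(2)/4)^(-1/3))/4) + C3*exp(a*(-2*(sqrt(3) + 5*sqrt(2)/4)^(1/3) - 1/(sqrt(3) + 5*sqrt(2)/4)^(1/3) + 2*sqrt(2))/4)*cos(sqrt(3)*a*(-2*(sqrt(3) + 5*sqrt(2)/4)^(1/3) + (sqrt(3) + 5*sqrt(2)/4)^(-1/3))/4) + C4*exp(a*(1/(2*(sqrt(3) + 5*sqrt(2)/4)^(1/3)) + sqrt(2)/2 + (sqrt(3) + 5*sqrt(2)/4)^(1/3))) - a


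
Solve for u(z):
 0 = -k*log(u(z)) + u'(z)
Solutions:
 li(u(z)) = C1 + k*z


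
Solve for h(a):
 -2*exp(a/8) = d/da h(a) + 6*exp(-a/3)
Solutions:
 h(a) = C1 - 16*exp(a/8) + 18*exp(-a/3)


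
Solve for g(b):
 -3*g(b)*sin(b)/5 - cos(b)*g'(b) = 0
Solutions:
 g(b) = C1*cos(b)^(3/5)


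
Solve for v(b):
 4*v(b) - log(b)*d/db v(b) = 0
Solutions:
 v(b) = C1*exp(4*li(b))


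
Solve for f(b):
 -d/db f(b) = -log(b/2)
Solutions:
 f(b) = C1 + b*log(b) - b - b*log(2)


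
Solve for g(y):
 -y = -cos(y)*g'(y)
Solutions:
 g(y) = C1 + Integral(y/cos(y), y)


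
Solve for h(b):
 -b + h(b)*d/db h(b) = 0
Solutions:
 h(b) = -sqrt(C1 + b^2)
 h(b) = sqrt(C1 + b^2)


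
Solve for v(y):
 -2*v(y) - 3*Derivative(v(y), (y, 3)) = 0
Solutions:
 v(y) = C3*exp(-2^(1/3)*3^(2/3)*y/3) + (C1*sin(2^(1/3)*3^(1/6)*y/2) + C2*cos(2^(1/3)*3^(1/6)*y/2))*exp(2^(1/3)*3^(2/3)*y/6)


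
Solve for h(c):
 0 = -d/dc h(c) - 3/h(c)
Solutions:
 h(c) = -sqrt(C1 - 6*c)
 h(c) = sqrt(C1 - 6*c)


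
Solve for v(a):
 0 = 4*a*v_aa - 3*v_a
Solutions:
 v(a) = C1 + C2*a^(7/4)


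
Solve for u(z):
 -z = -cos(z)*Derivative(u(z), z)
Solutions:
 u(z) = C1 + Integral(z/cos(z), z)


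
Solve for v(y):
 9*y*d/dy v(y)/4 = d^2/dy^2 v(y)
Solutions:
 v(y) = C1 + C2*erfi(3*sqrt(2)*y/4)


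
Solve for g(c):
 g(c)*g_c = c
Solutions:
 g(c) = -sqrt(C1 + c^2)
 g(c) = sqrt(C1 + c^2)


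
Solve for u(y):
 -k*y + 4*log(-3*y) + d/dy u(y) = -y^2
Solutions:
 u(y) = C1 + k*y^2/2 - y^3/3 - 4*y*log(-y) + 4*y*(1 - log(3))


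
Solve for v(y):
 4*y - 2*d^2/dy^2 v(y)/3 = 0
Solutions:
 v(y) = C1 + C2*y + y^3


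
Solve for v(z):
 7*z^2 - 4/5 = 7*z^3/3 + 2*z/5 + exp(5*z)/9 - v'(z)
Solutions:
 v(z) = C1 + 7*z^4/12 - 7*z^3/3 + z^2/5 + 4*z/5 + exp(5*z)/45


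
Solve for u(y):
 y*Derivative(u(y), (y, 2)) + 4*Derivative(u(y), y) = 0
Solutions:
 u(y) = C1 + C2/y^3


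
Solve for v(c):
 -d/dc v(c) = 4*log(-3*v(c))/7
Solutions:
 7*Integral(1/(log(-_y) + log(3)), (_y, v(c)))/4 = C1 - c


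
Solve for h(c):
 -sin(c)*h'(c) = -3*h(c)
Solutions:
 h(c) = C1*(cos(c) - 1)^(3/2)/(cos(c) + 1)^(3/2)


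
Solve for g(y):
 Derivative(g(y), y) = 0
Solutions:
 g(y) = C1


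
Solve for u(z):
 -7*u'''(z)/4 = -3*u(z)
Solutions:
 u(z) = C3*exp(12^(1/3)*7^(2/3)*z/7) + (C1*sin(14^(2/3)*3^(5/6)*z/14) + C2*cos(14^(2/3)*3^(5/6)*z/14))*exp(-12^(1/3)*7^(2/3)*z/14)


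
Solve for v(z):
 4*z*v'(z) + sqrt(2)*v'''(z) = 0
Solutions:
 v(z) = C1 + Integral(C2*airyai(-sqrt(2)*z) + C3*airybi(-sqrt(2)*z), z)


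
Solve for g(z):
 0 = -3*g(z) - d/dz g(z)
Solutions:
 g(z) = C1*exp(-3*z)


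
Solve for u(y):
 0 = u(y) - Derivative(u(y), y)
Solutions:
 u(y) = C1*exp(y)


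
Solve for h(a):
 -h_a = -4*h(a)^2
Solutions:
 h(a) = -1/(C1 + 4*a)


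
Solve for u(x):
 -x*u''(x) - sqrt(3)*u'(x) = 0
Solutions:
 u(x) = C1 + C2*x^(1 - sqrt(3))


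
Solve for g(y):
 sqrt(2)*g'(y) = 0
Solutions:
 g(y) = C1


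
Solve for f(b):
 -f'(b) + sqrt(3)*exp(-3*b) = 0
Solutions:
 f(b) = C1 - sqrt(3)*exp(-3*b)/3


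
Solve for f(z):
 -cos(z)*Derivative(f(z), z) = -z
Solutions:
 f(z) = C1 + Integral(z/cos(z), z)


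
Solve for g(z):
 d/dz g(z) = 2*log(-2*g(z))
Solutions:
 -Integral(1/(log(-_y) + log(2)), (_y, g(z)))/2 = C1 - z


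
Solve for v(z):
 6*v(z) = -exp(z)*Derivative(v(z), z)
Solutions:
 v(z) = C1*exp(6*exp(-z))


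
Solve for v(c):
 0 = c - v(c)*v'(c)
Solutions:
 v(c) = -sqrt(C1 + c^2)
 v(c) = sqrt(C1 + c^2)


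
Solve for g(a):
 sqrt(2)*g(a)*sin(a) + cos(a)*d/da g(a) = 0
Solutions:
 g(a) = C1*cos(a)^(sqrt(2))


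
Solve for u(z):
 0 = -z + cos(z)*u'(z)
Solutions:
 u(z) = C1 + Integral(z/cos(z), z)


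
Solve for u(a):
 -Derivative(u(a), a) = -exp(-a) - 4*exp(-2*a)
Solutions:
 u(a) = C1 - exp(-a) - 2*exp(-2*a)


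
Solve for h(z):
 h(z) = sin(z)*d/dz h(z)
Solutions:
 h(z) = C1*sqrt(cos(z) - 1)/sqrt(cos(z) + 1)


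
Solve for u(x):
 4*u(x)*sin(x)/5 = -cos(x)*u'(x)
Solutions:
 u(x) = C1*cos(x)^(4/5)


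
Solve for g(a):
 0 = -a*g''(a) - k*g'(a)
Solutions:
 g(a) = C1 + a^(1 - re(k))*(C2*sin(log(a)*Abs(im(k))) + C3*cos(log(a)*im(k)))


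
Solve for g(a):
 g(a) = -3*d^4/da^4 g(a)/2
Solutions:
 g(a) = (C1*sin(6^(3/4)*a/6) + C2*cos(6^(3/4)*a/6))*exp(-6^(3/4)*a/6) + (C3*sin(6^(3/4)*a/6) + C4*cos(6^(3/4)*a/6))*exp(6^(3/4)*a/6)


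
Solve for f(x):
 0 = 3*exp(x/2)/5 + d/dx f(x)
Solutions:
 f(x) = C1 - 6*exp(x/2)/5


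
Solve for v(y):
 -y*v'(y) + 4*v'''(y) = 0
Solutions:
 v(y) = C1 + Integral(C2*airyai(2^(1/3)*y/2) + C3*airybi(2^(1/3)*y/2), y)


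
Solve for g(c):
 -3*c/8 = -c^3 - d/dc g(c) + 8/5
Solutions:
 g(c) = C1 - c^4/4 + 3*c^2/16 + 8*c/5


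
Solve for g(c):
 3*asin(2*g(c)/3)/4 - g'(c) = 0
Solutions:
 Integral(1/asin(2*_y/3), (_y, g(c))) = C1 + 3*c/4


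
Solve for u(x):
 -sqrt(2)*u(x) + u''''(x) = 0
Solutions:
 u(x) = C1*exp(-2^(1/8)*x) + C2*exp(2^(1/8)*x) + C3*sin(2^(1/8)*x) + C4*cos(2^(1/8)*x)


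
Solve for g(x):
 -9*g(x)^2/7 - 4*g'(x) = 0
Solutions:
 g(x) = 28/(C1 + 9*x)


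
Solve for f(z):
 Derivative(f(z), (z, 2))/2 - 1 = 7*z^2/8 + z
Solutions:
 f(z) = C1 + C2*z + 7*z^4/48 + z^3/3 + z^2
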